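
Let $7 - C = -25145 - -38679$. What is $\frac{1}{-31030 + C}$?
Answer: $- \frac{1}{44557} \approx -2.2443 \cdot 10^{-5}$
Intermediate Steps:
$C = -13527$ ($C = 7 - \left(-25145 - -38679\right) = 7 - \left(-25145 + 38679\right) = 7 - 13534 = -13527$)
$\frac{1}{-31030 + C} = \frac{1}{-31030 - 13527} = \frac{1}{-44557} = - \frac{1}{44557}$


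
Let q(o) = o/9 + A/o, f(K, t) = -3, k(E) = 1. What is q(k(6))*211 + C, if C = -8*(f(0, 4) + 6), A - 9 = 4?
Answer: 24682/9 ≈ 2742.4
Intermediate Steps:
A = 13 (A = 9 + 4 = 13)
q(o) = 13/o + o/9 (q(o) = o/9 + 13/o = 13/o + o/9)
C = -24 (C = -8*(-3 + 6) = -8*3 = -24)
q(k(6))*211 + C = (13/1 + (⅑)*1)*211 - 24 = (13*1 + ⅑)*211 - 24 = (13 + ⅑)*211 - 24 = (118/9)*211 - 24 = 24898/9 - 24 = 24682/9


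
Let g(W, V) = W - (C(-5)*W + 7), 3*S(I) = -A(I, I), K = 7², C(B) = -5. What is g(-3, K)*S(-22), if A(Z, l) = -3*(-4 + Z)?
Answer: 650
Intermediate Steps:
A(Z, l) = 12 - 3*Z
K = 49
S(I) = -4 + I (S(I) = (-(12 - 3*I))/3 = (-12 + 3*I)/3 = -4 + I)
g(W, V) = -7 + 6*W (g(W, V) = W - (-5*W + 7) = W - (7 - 5*W) = W + (-7 + 5*W) = -7 + 6*W)
g(-3, K)*S(-22) = (-7 + 6*(-3))*(-4 - 22) = (-7 - 18)*(-26) = -25*(-26) = 650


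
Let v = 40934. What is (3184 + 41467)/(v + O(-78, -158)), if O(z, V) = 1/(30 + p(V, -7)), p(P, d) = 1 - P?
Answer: 8439039/7736527 ≈ 1.0908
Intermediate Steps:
O(z, V) = 1/(31 - V) (O(z, V) = 1/(30 + (1 - V)) = 1/(31 - V))
(3184 + 41467)/(v + O(-78, -158)) = (3184 + 41467)/(40934 - 1/(-31 - 158)) = 44651/(40934 - 1/(-189)) = 44651/(40934 - 1*(-1/189)) = 44651/(40934 + 1/189) = 44651/(7736527/189) = 44651*(189/7736527) = 8439039/7736527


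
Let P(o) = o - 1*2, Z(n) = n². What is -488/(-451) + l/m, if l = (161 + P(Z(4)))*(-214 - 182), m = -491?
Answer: 31493908/221441 ≈ 142.22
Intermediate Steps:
P(o) = -2 + o (P(o) = o - 2 = -2 + o)
l = -69300 (l = (161 + (-2 + 4²))*(-214 - 182) = (161 + (-2 + 16))*(-396) = (161 + 14)*(-396) = 175*(-396) = -69300)
-488/(-451) + l/m = -488/(-451) - 69300/(-491) = -488*(-1/451) - 69300*(-1/491) = 488/451 + 69300/491 = 31493908/221441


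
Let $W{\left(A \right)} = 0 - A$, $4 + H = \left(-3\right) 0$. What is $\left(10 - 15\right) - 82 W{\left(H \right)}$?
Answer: $-333$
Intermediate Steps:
$H = -4$ ($H = -4 - 0 = -4 + 0 = -4$)
$W{\left(A \right)} = - A$
$\left(10 - 15\right) - 82 W{\left(H \right)} = \left(10 - 15\right) - 82 \left(\left(-1\right) \left(-4\right)\right) = \left(10 - 15\right) - 328 = -5 - 328 = -333$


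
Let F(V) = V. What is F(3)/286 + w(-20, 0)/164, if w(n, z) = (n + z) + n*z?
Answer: -1307/11726 ≈ -0.11146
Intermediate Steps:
w(n, z) = n + z + n*z
F(3)/286 + w(-20, 0)/164 = 3/286 + (-20 + 0 - 20*0)/164 = 3*(1/286) + (-20 + 0 + 0)*(1/164) = 3/286 - 20*1/164 = 3/286 - 5/41 = -1307/11726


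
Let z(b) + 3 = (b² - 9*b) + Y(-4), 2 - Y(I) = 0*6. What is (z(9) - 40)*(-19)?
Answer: 779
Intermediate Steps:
Y(I) = 2 (Y(I) = 2 - 0*6 = 2 - 1*0 = 2 + 0 = 2)
z(b) = -1 + b² - 9*b (z(b) = -3 + ((b² - 9*b) + 2) = -3 + (2 + b² - 9*b) = -1 + b² - 9*b)
(z(9) - 40)*(-19) = ((-1 + 9² - 9*9) - 40)*(-19) = ((-1 + 81 - 81) - 40)*(-19) = (-1 - 40)*(-19) = -41*(-19) = 779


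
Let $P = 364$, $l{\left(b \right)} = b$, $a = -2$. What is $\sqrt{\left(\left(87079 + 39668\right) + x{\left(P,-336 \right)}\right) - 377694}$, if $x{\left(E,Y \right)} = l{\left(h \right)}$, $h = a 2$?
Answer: $i \sqrt{250951} \approx 500.95 i$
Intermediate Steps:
$h = -4$ ($h = \left(-2\right) 2 = -4$)
$x{\left(E,Y \right)} = -4$
$\sqrt{\left(\left(87079 + 39668\right) + x{\left(P,-336 \right)}\right) - 377694} = \sqrt{\left(\left(87079 + 39668\right) - 4\right) - 377694} = \sqrt{\left(126747 - 4\right) - 377694} = \sqrt{126743 - 377694} = \sqrt{-250951} = i \sqrt{250951}$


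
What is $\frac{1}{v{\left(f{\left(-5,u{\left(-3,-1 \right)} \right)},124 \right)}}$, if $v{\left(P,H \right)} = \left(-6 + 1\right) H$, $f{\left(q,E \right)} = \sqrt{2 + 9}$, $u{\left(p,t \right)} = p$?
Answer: $- \frac{1}{620} \approx -0.0016129$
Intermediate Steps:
$f{\left(q,E \right)} = \sqrt{11}$
$v{\left(P,H \right)} = - 5 H$
$\frac{1}{v{\left(f{\left(-5,u{\left(-3,-1 \right)} \right)},124 \right)}} = \frac{1}{\left(-5\right) 124} = \frac{1}{-620} = - \frac{1}{620}$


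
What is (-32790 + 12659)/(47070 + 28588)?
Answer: -20131/75658 ≈ -0.26608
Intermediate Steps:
(-32790 + 12659)/(47070 + 28588) = -20131/75658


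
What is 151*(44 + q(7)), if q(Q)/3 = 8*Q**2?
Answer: 184220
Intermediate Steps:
q(Q) = 24*Q**2 (q(Q) = 3*(8*Q**2) = 24*Q**2)
151*(44 + q(7)) = 151*(44 + 24*7**2) = 151*(44 + 24*49) = 151*(44 + 1176) = 151*1220 = 184220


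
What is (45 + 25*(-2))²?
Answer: 25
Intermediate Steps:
(45 + 25*(-2))² = (45 - 50)² = (-5)² = 25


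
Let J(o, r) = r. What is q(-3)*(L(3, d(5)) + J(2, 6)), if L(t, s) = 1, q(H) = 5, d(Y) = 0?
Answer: 35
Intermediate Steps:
q(-3)*(L(3, d(5)) + J(2, 6)) = 5*(1 + 6) = 5*7 = 35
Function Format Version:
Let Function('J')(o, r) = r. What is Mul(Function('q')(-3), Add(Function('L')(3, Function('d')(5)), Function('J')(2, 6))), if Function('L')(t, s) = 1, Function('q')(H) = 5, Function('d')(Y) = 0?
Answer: 35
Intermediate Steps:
Mul(Function('q')(-3), Add(Function('L')(3, Function('d')(5)), Function('J')(2, 6))) = Mul(5, Add(1, 6)) = Mul(5, 7) = 35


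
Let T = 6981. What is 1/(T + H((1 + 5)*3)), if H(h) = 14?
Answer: 1/6995 ≈ 0.00014296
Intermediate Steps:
1/(T + H((1 + 5)*3)) = 1/(6981 + 14) = 1/6995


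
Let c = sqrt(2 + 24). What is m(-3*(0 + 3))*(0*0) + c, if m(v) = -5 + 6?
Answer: sqrt(26) ≈ 5.0990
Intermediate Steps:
m(v) = 1
c = sqrt(26) ≈ 5.0990
m(-3*(0 + 3))*(0*0) + c = 1*(0*0) + sqrt(26) = 1*0 + sqrt(26) = 0 + sqrt(26) = sqrt(26)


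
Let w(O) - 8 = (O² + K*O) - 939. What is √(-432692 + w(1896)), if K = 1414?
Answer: √5842137 ≈ 2417.1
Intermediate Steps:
w(O) = -931 + O² + 1414*O (w(O) = 8 + ((O² + 1414*O) - 939) = 8 + (-939 + O² + 1414*O) = -931 + O² + 1414*O)
√(-432692 + w(1896)) = √(-432692 + (-931 + 1896² + 1414*1896)) = √(-432692 + (-931 + 3594816 + 2680944)) = √(-432692 + 6274829) = √5842137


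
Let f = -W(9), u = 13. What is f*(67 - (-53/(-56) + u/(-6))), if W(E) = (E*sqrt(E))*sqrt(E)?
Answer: -309447/56 ≈ -5525.8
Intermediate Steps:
W(E) = E**2 (W(E) = E**(3/2)*sqrt(E) = E**2)
f = -81 (f = -1*9**2 = -1*81 = -81)
f*(67 - (-53/(-56) + u/(-6))) = -81*(67 - (-53/(-56) + 13/(-6))) = -81*(67 - (-53*(-1/56) + 13*(-1/6))) = -81*(67 - (53/56 - 13/6)) = -81*(67 - 1*(-205/168)) = -81*(67 + 205/168) = -81*11461/168 = -309447/56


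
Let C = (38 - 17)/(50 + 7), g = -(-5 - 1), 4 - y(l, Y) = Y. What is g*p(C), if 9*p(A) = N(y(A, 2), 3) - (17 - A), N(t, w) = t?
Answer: -556/57 ≈ -9.7544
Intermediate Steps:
y(l, Y) = 4 - Y
g = 6 (g = -1*(-6) = 6)
C = 7/19 (C = 21/57 = 21*(1/57) = 7/19 ≈ 0.36842)
p(A) = -5/3 + A/9 (p(A) = ((4 - 1*2) - (17 - A))/9 = ((4 - 2) + (-17 + A))/9 = (2 + (-17 + A))/9 = (-15 + A)/9 = -5/3 + A/9)
g*p(C) = 6*(-5/3 + (⅑)*(7/19)) = 6*(-5/3 + 7/171) = 6*(-278/171) = -556/57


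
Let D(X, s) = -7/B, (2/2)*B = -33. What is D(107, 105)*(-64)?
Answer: -448/33 ≈ -13.576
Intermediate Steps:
B = -33
D(X, s) = 7/33 (D(X, s) = -7/(-33) = -7*(-1/33) = 7/33)
D(107, 105)*(-64) = (7/33)*(-64) = -448/33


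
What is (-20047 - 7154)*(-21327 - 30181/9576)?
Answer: 1852003051711/3192 ≈ 5.8020e+8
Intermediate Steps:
(-20047 - 7154)*(-21327 - 30181/9576) = -27201*(-21327 - 30181*1/9576) = -27201*(-21327 - 30181/9576) = -27201*(-204257533/9576) = 1852003051711/3192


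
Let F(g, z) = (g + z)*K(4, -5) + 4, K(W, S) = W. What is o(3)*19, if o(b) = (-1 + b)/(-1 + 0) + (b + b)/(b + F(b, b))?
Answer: -1064/31 ≈ -34.323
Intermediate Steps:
F(g, z) = 4 + 4*g + 4*z (F(g, z) = (g + z)*4 + 4 = (4*g + 4*z) + 4 = 4 + 4*g + 4*z)
o(b) = 1 - b + 2*b/(4 + 9*b) (o(b) = (-1 + b)/(-1 + 0) + (b + b)/(b + (4 + 4*b + 4*b)) = (-1 + b)/(-1) + (2*b)/(b + (4 + 8*b)) = (-1 + b)*(-1) + (2*b)/(4 + 9*b) = (1 - b) + 2*b/(4 + 9*b) = 1 - b + 2*b/(4 + 9*b))
o(3)*19 = ((4 - 9*3² + 7*3)/(4 + 9*3))*19 = ((4 - 9*9 + 21)/(4 + 27))*19 = ((4 - 81 + 21)/31)*19 = ((1/31)*(-56))*19 = -56/31*19 = -1064/31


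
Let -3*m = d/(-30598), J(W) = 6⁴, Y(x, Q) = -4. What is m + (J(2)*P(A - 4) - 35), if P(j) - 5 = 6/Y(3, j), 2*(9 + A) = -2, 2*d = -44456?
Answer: 206571283/45897 ≈ 4500.8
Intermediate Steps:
d = -22228 (d = (½)*(-44456) = -22228)
J(W) = 1296
A = -10 (A = -9 + (½)*(-2) = -9 - 1 = -10)
P(j) = 7/2 (P(j) = 5 + 6/(-4) = 5 + 6*(-¼) = 5 - 3/2 = 7/2)
m = -11114/45897 (m = -(-22228)/(3*(-30598)) = -(-22228)*(-1)/(3*30598) = -⅓*11114/15299 = -11114/45897 ≈ -0.24215)
m + (J(2)*P(A - 4) - 35) = -11114/45897 + (1296*(7/2) - 35) = -11114/45897 + (4536 - 35) = -11114/45897 + 4501 = 206571283/45897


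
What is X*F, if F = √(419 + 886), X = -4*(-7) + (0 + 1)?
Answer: 87*√145 ≈ 1047.6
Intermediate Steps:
X = 29 (X = 28 + 1 = 29)
F = 3*√145 (F = √1305 = 3*√145 ≈ 36.125)
X*F = 29*(3*√145) = 87*√145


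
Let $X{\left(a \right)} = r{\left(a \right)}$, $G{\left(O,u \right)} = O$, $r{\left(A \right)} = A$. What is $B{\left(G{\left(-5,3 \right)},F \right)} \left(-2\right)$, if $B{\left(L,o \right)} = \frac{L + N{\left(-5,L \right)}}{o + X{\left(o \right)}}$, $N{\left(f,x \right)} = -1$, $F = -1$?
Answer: $-6$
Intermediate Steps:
$X{\left(a \right)} = a$
$B{\left(L,o \right)} = \frac{-1 + L}{2 o}$ ($B{\left(L,o \right)} = \frac{L - 1}{o + o} = \frac{-1 + L}{2 o}$)
$B{\left(G{\left(-5,3 \right)},F \right)} \left(-2\right) = \frac{-1 - 5}{2 \left(-1\right)} \left(-2\right) = \frac{1}{2} \left(-1\right) \left(-6\right) \left(-2\right) = 3 \left(-2\right) = -6$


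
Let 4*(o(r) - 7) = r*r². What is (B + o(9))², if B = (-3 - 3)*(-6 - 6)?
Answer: 1092025/16 ≈ 68252.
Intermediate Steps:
o(r) = 7 + r³/4 (o(r) = 7 + (r*r²)/4 = 7 + r³/4)
B = 72 (B = -6*(-12) = 72)
(B + o(9))² = (72 + (7 + (¼)*9³))² = (72 + (7 + (¼)*729))² = (72 + (7 + 729/4))² = (72 + 757/4)² = (1045/4)² = 1092025/16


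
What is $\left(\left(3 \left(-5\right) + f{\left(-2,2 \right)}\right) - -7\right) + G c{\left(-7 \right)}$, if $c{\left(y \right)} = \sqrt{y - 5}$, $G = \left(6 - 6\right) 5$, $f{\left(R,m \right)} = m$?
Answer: $-6$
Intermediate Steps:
$G = 0$ ($G = 0 \cdot 5 = 0$)
$c{\left(y \right)} = \sqrt{-5 + y}$
$\left(\left(3 \left(-5\right) + f{\left(-2,2 \right)}\right) - -7\right) + G c{\left(-7 \right)} = \left(\left(3 \left(-5\right) + 2\right) - -7\right) + 0 \sqrt{-5 - 7} = \left(\left(-15 + 2\right) + 7\right) + 0 \sqrt{-12} = \left(-13 + 7\right) + 0 \cdot 2 i \sqrt{3} = -6 + 0 = -6$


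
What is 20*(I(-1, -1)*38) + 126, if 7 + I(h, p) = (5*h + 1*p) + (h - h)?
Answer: -9754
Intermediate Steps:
I(h, p) = -7 + p + 5*h (I(h, p) = -7 + ((5*h + 1*p) + (h - h)) = -7 + ((5*h + p) + 0) = -7 + ((p + 5*h) + 0) = -7 + (p + 5*h) = -7 + p + 5*h)
20*(I(-1, -1)*38) + 126 = 20*((-7 - 1 + 5*(-1))*38) + 126 = 20*((-7 - 1 - 5)*38) + 126 = 20*(-13*38) + 126 = 20*(-494) + 126 = -9880 + 126 = -9754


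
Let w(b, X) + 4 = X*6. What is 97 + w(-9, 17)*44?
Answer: 4409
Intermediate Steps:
w(b, X) = -4 + 6*X (w(b, X) = -4 + X*6 = -4 + 6*X)
97 + w(-9, 17)*44 = 97 + (-4 + 6*17)*44 = 97 + (-4 + 102)*44 = 97 + 98*44 = 97 + 4312 = 4409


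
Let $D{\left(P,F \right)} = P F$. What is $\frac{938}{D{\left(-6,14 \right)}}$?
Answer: $- \frac{67}{6} \approx -11.167$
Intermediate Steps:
$D{\left(P,F \right)} = F P$
$\frac{938}{D{\left(-6,14 \right)}} = \frac{938}{14 \left(-6\right)} = \frac{938}{-84} = 938 \left(- \frac{1}{84}\right) = - \frac{67}{6}$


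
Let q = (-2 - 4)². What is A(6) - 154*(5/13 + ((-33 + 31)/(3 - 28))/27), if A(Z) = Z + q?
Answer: -155204/8775 ≈ -17.687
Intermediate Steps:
q = 36 (q = (-6)² = 36)
A(Z) = 36 + Z (A(Z) = Z + 36 = 36 + Z)
A(6) - 154*(5/13 + ((-33 + 31)/(3 - 28))/27) = (36 + 6) - 154*(5/13 + ((-33 + 31)/(3 - 28))/27) = 42 - 154*(5*(1/13) - 2/(-25)*(1/27)) = 42 - 154*(5/13 - 2*(-1/25)*(1/27)) = 42 - 154*(5/13 + (2/25)*(1/27)) = 42 - 154*(5/13 + 2/675) = 42 - 154*3401/8775 = 42 - 523754/8775 = -155204/8775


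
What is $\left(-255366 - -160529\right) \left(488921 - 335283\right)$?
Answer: $-14570567006$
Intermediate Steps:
$\left(-255366 - -160529\right) \left(488921 - 335283\right) = \left(-255366 + \left(-13638 + 174167\right)\right) 153638 = \left(-255366 + 160529\right) 153638 = \left(-94837\right) 153638 = -14570567006$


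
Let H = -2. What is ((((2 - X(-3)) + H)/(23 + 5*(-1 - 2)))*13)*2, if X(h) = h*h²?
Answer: 351/4 ≈ 87.750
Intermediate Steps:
X(h) = h³
((((2 - X(-3)) + H)/(23 + 5*(-1 - 2)))*13)*2 = ((((2 - 1*(-3)³) - 2)/(23 + 5*(-1 - 2)))*13)*2 = ((((2 - 1*(-27)) - 2)/(23 + 5*(-3)))*13)*2 = ((((2 + 27) - 2)/(23 - 15))*13)*2 = (((29 - 2)/8)*13)*2 = ((27*(⅛))*13)*2 = ((27/8)*13)*2 = (351/8)*2 = 351/4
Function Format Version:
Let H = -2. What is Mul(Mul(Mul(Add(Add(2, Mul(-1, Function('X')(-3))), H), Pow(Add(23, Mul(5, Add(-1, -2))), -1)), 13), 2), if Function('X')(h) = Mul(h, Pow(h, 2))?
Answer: Rational(351, 4) ≈ 87.750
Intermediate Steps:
Function('X')(h) = Pow(h, 3)
Mul(Mul(Mul(Add(Add(2, Mul(-1, Function('X')(-3))), H), Pow(Add(23, Mul(5, Add(-1, -2))), -1)), 13), 2) = Mul(Mul(Mul(Add(Add(2, Mul(-1, Pow(-3, 3))), -2), Pow(Add(23, Mul(5, Add(-1, -2))), -1)), 13), 2) = Mul(Mul(Mul(Add(Add(2, Mul(-1, -27)), -2), Pow(Add(23, Mul(5, -3)), -1)), 13), 2) = Mul(Mul(Mul(Add(Add(2, 27), -2), Pow(Add(23, -15), -1)), 13), 2) = Mul(Mul(Mul(Add(29, -2), Pow(8, -1)), 13), 2) = Mul(Mul(Mul(27, Rational(1, 8)), 13), 2) = Mul(Mul(Rational(27, 8), 13), 2) = Mul(Rational(351, 8), 2) = Rational(351, 4)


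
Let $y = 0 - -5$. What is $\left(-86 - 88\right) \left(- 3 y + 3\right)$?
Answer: $2088$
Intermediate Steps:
$y = 5$ ($y = 0 + 5 = 5$)
$\left(-86 - 88\right) \left(- 3 y + 3\right) = \left(-86 - 88\right) \left(\left(-3\right) 5 + 3\right) = - 174 \left(-15 + 3\right) = \left(-174\right) \left(-12\right) = 2088$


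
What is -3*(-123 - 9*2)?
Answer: 423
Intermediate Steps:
-3*(-123 - 9*2) = -3*(-123 - 18) = -3*(-141) = 423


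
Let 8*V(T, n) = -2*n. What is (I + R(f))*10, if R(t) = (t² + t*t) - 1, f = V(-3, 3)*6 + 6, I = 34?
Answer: 375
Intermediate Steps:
V(T, n) = -n/4 (V(T, n) = (-2*n)/8 = -n/4)
f = 3/2 (f = -¼*3*6 + 6 = -¾*6 + 6 = -9/2 + 6 = 3/2 ≈ 1.5000)
R(t) = -1 + 2*t² (R(t) = (t² + t²) - 1 = 2*t² - 1 = -1 + 2*t²)
(I + R(f))*10 = (34 + (-1 + 2*(3/2)²))*10 = (34 + (-1 + 2*(9/4)))*10 = (34 + (-1 + 9/2))*10 = (34 + 7/2)*10 = (75/2)*10 = 375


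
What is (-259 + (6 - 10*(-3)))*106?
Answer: -23638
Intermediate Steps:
(-259 + (6 - 10*(-3)))*106 = (-259 + (6 + 30))*106 = (-259 + 36)*106 = -223*106 = -23638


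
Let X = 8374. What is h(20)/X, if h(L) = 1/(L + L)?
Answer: 1/334960 ≈ 2.9854e-6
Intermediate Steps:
h(L) = 1/(2*L)
h(20)/X = ((½)/20)/8374 = ((½)*(1/20))*(1/8374) = (1/40)*(1/8374) = 1/334960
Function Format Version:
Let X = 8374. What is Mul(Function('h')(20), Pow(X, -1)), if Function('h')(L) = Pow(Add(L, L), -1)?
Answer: Rational(1, 334960) ≈ 2.9854e-6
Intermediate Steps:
Function('h')(L) = Mul(Rational(1, 2), Pow(L, -1)) (Function('h')(L) = Pow(Mul(2, L), -1) = Mul(Rational(1, 2), Pow(L, -1)))
Mul(Function('h')(20), Pow(X, -1)) = Mul(Mul(Rational(1, 2), Pow(20, -1)), Pow(8374, -1)) = Mul(Mul(Rational(1, 2), Rational(1, 20)), Rational(1, 8374)) = Mul(Rational(1, 40), Rational(1, 8374)) = Rational(1, 334960)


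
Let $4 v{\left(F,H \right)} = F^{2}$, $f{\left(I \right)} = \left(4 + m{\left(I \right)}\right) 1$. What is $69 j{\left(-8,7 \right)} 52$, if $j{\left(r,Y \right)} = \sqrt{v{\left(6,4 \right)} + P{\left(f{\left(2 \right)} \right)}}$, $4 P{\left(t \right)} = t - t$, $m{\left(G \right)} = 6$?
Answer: $10764$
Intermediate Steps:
$f{\left(I \right)} = 10$ ($f{\left(I \right)} = \left(4 + 6\right) 1 = 10 \cdot 1 = 10$)
$P{\left(t \right)} = 0$ ($P{\left(t \right)} = \frac{t - t}{4} = \frac{1}{4} \cdot 0 = 0$)
$v{\left(F,H \right)} = \frac{F^{2}}{4}$
$j{\left(r,Y \right)} = 3$ ($j{\left(r,Y \right)} = \sqrt{\frac{6^{2}}{4} + 0} = \sqrt{\frac{1}{4} \cdot 36 + 0} = \sqrt{9 + 0} = \sqrt{9} = 3$)
$69 j{\left(-8,7 \right)} 52 = 69 \cdot 3 \cdot 52 = 207 \cdot 52 = 10764$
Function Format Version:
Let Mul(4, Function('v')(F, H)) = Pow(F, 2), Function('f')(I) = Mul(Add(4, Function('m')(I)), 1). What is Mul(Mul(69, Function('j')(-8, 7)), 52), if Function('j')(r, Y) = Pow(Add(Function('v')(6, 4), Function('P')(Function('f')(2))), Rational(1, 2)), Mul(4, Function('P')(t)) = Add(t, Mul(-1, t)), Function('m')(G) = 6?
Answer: 10764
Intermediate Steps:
Function('f')(I) = 10 (Function('f')(I) = Mul(Add(4, 6), 1) = Mul(10, 1) = 10)
Function('P')(t) = 0 (Function('P')(t) = Mul(Rational(1, 4), Add(t, Mul(-1, t))) = Mul(Rational(1, 4), 0) = 0)
Function('v')(F, H) = Mul(Rational(1, 4), Pow(F, 2))
Function('j')(r, Y) = 3 (Function('j')(r, Y) = Pow(Add(Mul(Rational(1, 4), Pow(6, 2)), 0), Rational(1, 2)) = Pow(Add(Mul(Rational(1, 4), 36), 0), Rational(1, 2)) = Pow(Add(9, 0), Rational(1, 2)) = Pow(9, Rational(1, 2)) = 3)
Mul(Mul(69, Function('j')(-8, 7)), 52) = Mul(Mul(69, 3), 52) = Mul(207, 52) = 10764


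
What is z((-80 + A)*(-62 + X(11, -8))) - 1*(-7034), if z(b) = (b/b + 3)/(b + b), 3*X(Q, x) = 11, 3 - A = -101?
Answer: 4923799/700 ≈ 7034.0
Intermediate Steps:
A = 104 (A = 3 - 1*(-101) = 3 + 101 = 104)
X(Q, x) = 11/3 (X(Q, x) = (⅓)*11 = 11/3)
z(b) = 2/b (z(b) = (1 + 3)/((2*b)) = 4*(1/(2*b)) = 2/b)
z((-80 + A)*(-62 + X(11, -8))) - 1*(-7034) = 2/(((-80 + 104)*(-62 + 11/3))) - 1*(-7034) = 2/((24*(-175/3))) + 7034 = 2/(-1400) + 7034 = 2*(-1/1400) + 7034 = -1/700 + 7034 = 4923799/700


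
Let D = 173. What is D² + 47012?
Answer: 76941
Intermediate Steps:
D² + 47012 = 173² + 47012 = 29929 + 47012 = 76941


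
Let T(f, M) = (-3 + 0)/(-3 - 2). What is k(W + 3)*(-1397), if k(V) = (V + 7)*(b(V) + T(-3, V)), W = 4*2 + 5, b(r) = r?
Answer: -2666873/5 ≈ -5.3338e+5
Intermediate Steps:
T(f, M) = 3/5 (T(f, M) = -3/(-5) = -3*(-1/5) = 3/5)
W = 13 (W = 8 + 5 = 13)
k(V) = (7 + V)*(3/5 + V) (k(V) = (V + 7)*(V + 3/5) = (7 + V)*(3/5 + V))
k(W + 3)*(-1397) = (21/5 + (13 + 3)**2 + 38*(13 + 3)/5)*(-1397) = (21/5 + 16**2 + (38/5)*16)*(-1397) = (21/5 + 256 + 608/5)*(-1397) = (1909/5)*(-1397) = -2666873/5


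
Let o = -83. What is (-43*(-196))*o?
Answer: -699524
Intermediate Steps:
(-43*(-196))*o = -43*(-196)*(-83) = 8428*(-83) = -699524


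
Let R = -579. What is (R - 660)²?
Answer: 1535121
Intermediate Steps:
(R - 660)² = (-579 - 660)² = (-1239)² = 1535121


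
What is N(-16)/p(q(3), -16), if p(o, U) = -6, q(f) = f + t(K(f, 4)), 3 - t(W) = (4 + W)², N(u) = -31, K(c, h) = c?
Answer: 31/6 ≈ 5.1667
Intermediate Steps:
t(W) = 3 - (4 + W)²
q(f) = 3 + f - (4 + f)² (q(f) = f + (3 - (4 + f)²) = 3 + f - (4 + f)²)
N(-16)/p(q(3), -16) = -31/(-6) = -31*(-⅙) = 31/6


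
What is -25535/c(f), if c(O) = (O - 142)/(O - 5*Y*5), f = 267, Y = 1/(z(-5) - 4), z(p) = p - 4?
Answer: -17854072/325 ≈ -54936.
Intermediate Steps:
z(p) = -4 + p
Y = -1/13 (Y = 1/((-4 - 5) - 4) = 1/(-9 - 4) = 1/(-13) = -1/13 ≈ -0.076923)
c(O) = (-142 + O)/(25/13 + O) (c(O) = (O - 142)/(O - 5*(-1/13)*5) = (-142 + O)/(O + (5/13)*5) = (-142 + O)/(O + 25/13) = (-142 + O)/(25/13 + O))
-25535/c(f) = -25535*(25 + 13*267)/(13*(-142 + 267)) = -25535/(13*125/(25 + 3471)) = -25535/(13*125/3496) = -25535/(13*(1/3496)*125) = -25535/1625/3496 = -25535*3496/1625 = -17854072/325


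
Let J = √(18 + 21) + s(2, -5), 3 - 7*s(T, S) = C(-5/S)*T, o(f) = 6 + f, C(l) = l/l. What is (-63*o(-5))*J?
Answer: -9 - 63*√39 ≈ -402.44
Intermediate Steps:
C(l) = 1
s(T, S) = 3/7 - T/7
J = ⅐ + √39 (J = √(18 + 21) + (3/7 - ⅐*2) = √39 + (3/7 - 2/7) = √39 + ⅐ = ⅐ + √39 ≈ 6.3879)
(-63*o(-5))*J = (-63*(6 - 5))*(⅐ + √39) = (-63*1)*(⅐ + √39) = -63*(⅐ + √39) = -9 - 63*√39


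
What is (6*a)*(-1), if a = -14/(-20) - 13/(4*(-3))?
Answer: -107/10 ≈ -10.700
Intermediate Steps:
a = 107/60 (a = -14*(-1/20) - 13/(-12) = 7/10 - 13*(-1/12) = 7/10 + 13/12 = 107/60 ≈ 1.7833)
(6*a)*(-1) = (6*(107/60))*(-1) = (107/10)*(-1) = -107/10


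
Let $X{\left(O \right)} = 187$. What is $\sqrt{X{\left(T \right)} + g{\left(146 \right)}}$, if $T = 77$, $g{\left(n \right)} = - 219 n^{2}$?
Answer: $i \sqrt{4668017} \approx 2160.6 i$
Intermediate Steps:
$\sqrt{X{\left(T \right)} + g{\left(146 \right)}} = \sqrt{187 - 219 \cdot 146^{2}} = \sqrt{187 - 4668204} = \sqrt{-4668017} = i \sqrt{4668017}$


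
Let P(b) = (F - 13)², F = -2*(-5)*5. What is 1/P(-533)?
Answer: 1/1369 ≈ 0.00073046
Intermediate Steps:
F = 50 (F = 10*5 = 50)
P(b) = 1369 (P(b) = (50 - 13)² = 37² = 1369)
1/P(-533) = 1/1369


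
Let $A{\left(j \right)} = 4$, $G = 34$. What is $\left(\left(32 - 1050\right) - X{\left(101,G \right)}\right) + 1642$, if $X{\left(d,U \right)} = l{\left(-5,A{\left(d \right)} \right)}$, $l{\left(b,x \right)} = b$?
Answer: $629$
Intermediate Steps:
$X{\left(d,U \right)} = -5$
$\left(\left(32 - 1050\right) - X{\left(101,G \right)}\right) + 1642 = \left(\left(32 - 1050\right) - -5\right) + 1642 = \left(\left(32 - 1050\right) + 5\right) + 1642 = \left(-1018 + 5\right) + 1642 = -1013 + 1642 = 629$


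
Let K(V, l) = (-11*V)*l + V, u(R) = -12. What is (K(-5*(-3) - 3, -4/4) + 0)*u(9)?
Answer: -1728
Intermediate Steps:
K(V, l) = V - 11*V*l (K(V, l) = -11*V*l + V = V - 11*V*l)
(K(-5*(-3) - 3, -4/4) + 0)*u(9) = ((-5*(-3) - 3)*(1 - (-44)/4) + 0)*(-12) = ((15 - 3)*(1 - (-44)/4) + 0)*(-12) = (12*(1 - 11*(-1)) + 0)*(-12) = (12*(1 + 11) + 0)*(-12) = (12*12 + 0)*(-12) = (144 + 0)*(-12) = 144*(-12) = -1728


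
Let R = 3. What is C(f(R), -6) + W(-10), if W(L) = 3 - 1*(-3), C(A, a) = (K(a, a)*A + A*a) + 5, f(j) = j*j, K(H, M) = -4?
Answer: -79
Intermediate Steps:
f(j) = j**2
C(A, a) = 5 - 4*A + A*a (C(A, a) = (-4*A + A*a) + 5 = 5 - 4*A + A*a)
W(L) = 6 (W(L) = 3 + 3 = 6)
C(f(R), -6) + W(-10) = (5 - 4*3**2 + 3**2*(-6)) + 6 = (5 - 4*9 + 9*(-6)) + 6 = (5 - 36 - 54) + 6 = -85 + 6 = -79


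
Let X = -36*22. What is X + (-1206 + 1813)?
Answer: -185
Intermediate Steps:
X = -792
X + (-1206 + 1813) = -792 + (-1206 + 1813) = -792 + 607 = -185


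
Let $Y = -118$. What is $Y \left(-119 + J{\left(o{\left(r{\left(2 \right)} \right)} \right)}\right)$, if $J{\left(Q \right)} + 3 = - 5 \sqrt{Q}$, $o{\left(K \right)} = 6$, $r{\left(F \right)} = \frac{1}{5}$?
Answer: $14396 + 590 \sqrt{6} \approx 15841.0$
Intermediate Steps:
$r{\left(F \right)} = \frac{1}{5}$
$J{\left(Q \right)} = -3 - 5 \sqrt{Q}$
$Y \left(-119 + J{\left(o{\left(r{\left(2 \right)} \right)} \right)}\right) = - 118 \left(-119 - \left(3 + 5 \sqrt{6}\right)\right) = - 118 \left(-122 - 5 \sqrt{6}\right) = 14396 + 590 \sqrt{6}$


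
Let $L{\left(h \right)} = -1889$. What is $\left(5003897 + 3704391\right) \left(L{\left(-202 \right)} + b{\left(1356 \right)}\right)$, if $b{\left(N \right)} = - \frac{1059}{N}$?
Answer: $- \frac{1859613538032}{113} \approx -1.6457 \cdot 10^{10}$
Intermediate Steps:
$\left(5003897 + 3704391\right) \left(L{\left(-202 \right)} + b{\left(1356 \right)}\right) = \left(5003897 + 3704391\right) \left(-1889 - \frac{1059}{1356}\right) = 8708288 \left(-1889 - \frac{353}{452}\right) = 8708288 \left(- \frac{854181}{452}\right) = - \frac{1859613538032}{113}$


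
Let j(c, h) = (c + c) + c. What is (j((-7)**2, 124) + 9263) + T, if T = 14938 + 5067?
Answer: 29415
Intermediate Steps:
j(c, h) = 3*c (j(c, h) = 2*c + c = 3*c)
T = 20005
(j((-7)**2, 124) + 9263) + T = (3*(-7)**2 + 9263) + 20005 = (3*49 + 9263) + 20005 = (147 + 9263) + 20005 = 9410 + 20005 = 29415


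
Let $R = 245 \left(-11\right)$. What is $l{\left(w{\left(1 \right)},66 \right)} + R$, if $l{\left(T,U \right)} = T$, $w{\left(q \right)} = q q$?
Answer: $-2694$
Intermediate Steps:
$w{\left(q \right)} = q^{2}$
$R = -2695$
$l{\left(w{\left(1 \right)},66 \right)} + R = 1^{2} - 2695 = 1 - 2695 = -2694$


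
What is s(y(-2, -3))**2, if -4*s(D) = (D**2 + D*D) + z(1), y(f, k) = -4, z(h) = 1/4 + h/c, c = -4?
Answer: 64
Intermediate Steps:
z(h) = 1/4 - h/4 (z(h) = 1/4 + h/(-4) = 1*(1/4) + h*(-1/4) = 1/4 - h/4)
s(D) = -D**2/2 (s(D) = -((D**2 + D*D) + (1/4 - 1/4*1))/4 = -((D**2 + D**2) + (1/4 - 1/4))/4 = -(2*D**2 + 0)/4 = -D**2/2)
s(y(-2, -3))**2 = (-1/2*(-4)**2)**2 = (-1/2*16)**2 = (-8)**2 = 64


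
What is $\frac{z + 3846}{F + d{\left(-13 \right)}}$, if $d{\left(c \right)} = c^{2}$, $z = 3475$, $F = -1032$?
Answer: $- \frac{7321}{863} \approx -8.4832$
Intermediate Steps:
$\frac{z + 3846}{F + d{\left(-13 \right)}} = \frac{3475 + 3846}{-1032 + \left(-13\right)^{2}} = \frac{7321}{-1032 + 169} = \frac{7321}{-863} = 7321 \left(- \frac{1}{863}\right) = - \frac{7321}{863}$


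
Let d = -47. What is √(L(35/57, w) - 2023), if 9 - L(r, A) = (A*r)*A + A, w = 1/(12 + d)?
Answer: I*√163584870/285 ≈ 44.877*I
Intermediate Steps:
w = -1/35 (w = 1/(12 - 47) = 1/(-35) = -1/35 ≈ -0.028571)
L(r, A) = 9 - A - r*A² (L(r, A) = 9 - ((A*r)*A + A) = 9 - (r*A² + A) = 9 - (A + r*A²) = 9 + (-A - r*A²) = 9 - A - r*A²)
√(L(35/57, w) - 2023) = √((9 - 1*(-1/35) - 35/57*(-1/35)²) - 2023) = √((9 + 1/35 - 1*35*(1/57)*1/1225) - 2023) = √((9 + 1/35 - 1*35/57*1/1225) - 2023) = √((9 + 1/35 - 1/1995) - 2023) = √(2573/285 - 2023) = √(-573982/285) = I*√163584870/285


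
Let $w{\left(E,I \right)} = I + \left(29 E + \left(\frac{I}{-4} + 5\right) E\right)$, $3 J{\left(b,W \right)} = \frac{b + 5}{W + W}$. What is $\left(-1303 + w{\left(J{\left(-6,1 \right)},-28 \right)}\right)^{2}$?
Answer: $\frac{64432729}{36} \approx 1.7898 \cdot 10^{6}$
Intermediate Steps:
$J{\left(b,W \right)} = \frac{5 + b}{6 W}$ ($J{\left(b,W \right)} = \frac{\left(b + 5\right) \frac{1}{W + W}}{3} = \frac{\left(5 + b\right) \frac{1}{2 W}}{3} = \frac{\frac{1}{2} \frac{1}{W} \left(5 + b\right)}{3} = \frac{5 + b}{6 W}$)
$w{\left(E,I \right)} = I + 29 E + E \left(5 - \frac{I}{4}\right)$ ($w{\left(E,I \right)} = I + \left(29 E + \left(I \left(- \frac{1}{4}\right) + 5\right) E\right) = I + \left(29 E + \left(- \frac{I}{4} + 5\right) E\right) = I + \left(29 E + \left(5 - \frac{I}{4}\right) E\right) = I + \left(29 E + E \left(5 - \frac{I}{4}\right)\right) = I + 29 E + E \left(5 - \frac{I}{4}\right)$)
$\left(-1303 + w{\left(J{\left(-6,1 \right)},-28 \right)}\right)^{2} = \left(-1303 - \left(28 + \frac{1}{4} \frac{5 - 6}{6 \cdot 1} \left(-28\right) - \frac{17 \left(5 - 6\right)}{3 \cdot 1}\right)\right)^{2} = \left(-1303 - \left(28 + \frac{1}{4} \cdot \frac{1}{6} \cdot 1 \left(-1\right) \left(-28\right) - \frac{17}{3} \cdot 1 \left(-1\right)\right)\right)^{2} = \left(-1303 - \left(\frac{101}{3} + \frac{7}{6}\right)\right)^{2} = \left(-1303 - \frac{209}{6}\right)^{2} = \left(- \frac{8027}{6}\right)^{2} = \frac{64432729}{36}$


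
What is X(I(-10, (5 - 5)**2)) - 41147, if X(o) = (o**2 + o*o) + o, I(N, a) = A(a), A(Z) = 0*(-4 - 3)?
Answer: -41147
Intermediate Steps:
A(Z) = 0 (A(Z) = 0*(-7) = 0)
I(N, a) = 0
X(o) = o + 2*o**2 (X(o) = (o**2 + o**2) + o = 2*o**2 + o = o + 2*o**2)
X(I(-10, (5 - 5)**2)) - 41147 = 0*(1 + 2*0) - 41147 = 0*(1 + 0) - 41147 = 0*1 - 41147 = 0 - 41147 = -41147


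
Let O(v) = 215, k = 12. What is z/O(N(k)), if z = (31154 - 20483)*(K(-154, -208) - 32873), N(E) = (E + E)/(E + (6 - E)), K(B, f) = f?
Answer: -353007351/215 ≈ -1.6419e+6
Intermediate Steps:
N(E) = E/3 (N(E) = (2*E)/6 = (2*E)*(1/6) = E/3)
z = -353007351 (z = (31154 - 20483)*(-208 - 32873) = 10671*(-33081) = -353007351)
z/O(N(k)) = -353007351/215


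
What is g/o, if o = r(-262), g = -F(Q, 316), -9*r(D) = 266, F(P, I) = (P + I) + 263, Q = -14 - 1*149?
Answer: 1872/133 ≈ 14.075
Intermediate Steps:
Q = -163 (Q = -14 - 149 = -163)
F(P, I) = 263 + I + P (F(P, I) = (I + P) + 263 = 263 + I + P)
r(D) = -266/9 (r(D) = -⅑*266 = -266/9)
g = -416 (g = -(263 + 316 - 163) = -1*416 = -416)
o = -266/9 ≈ -29.556
g/o = -416/(-266/9) = -416*(-9/266) = 1872/133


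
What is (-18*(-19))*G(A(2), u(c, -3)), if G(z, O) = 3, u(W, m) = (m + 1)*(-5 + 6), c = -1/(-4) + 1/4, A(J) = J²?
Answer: 1026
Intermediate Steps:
c = ½ (c = -1*(-¼) + 1*(¼) = ¼ + ¼ = ½ ≈ 0.50000)
u(W, m) = 1 + m (u(W, m) = (1 + m)*1 = 1 + m)
(-18*(-19))*G(A(2), u(c, -3)) = -18*(-19)*3 = 342*3 = 1026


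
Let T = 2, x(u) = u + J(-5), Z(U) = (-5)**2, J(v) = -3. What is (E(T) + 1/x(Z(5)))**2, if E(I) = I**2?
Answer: 7921/484 ≈ 16.366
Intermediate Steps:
Z(U) = 25
x(u) = -3 + u (x(u) = u - 3 = -3 + u)
(E(T) + 1/x(Z(5)))**2 = (2**2 + 1/(-3 + 25))**2 = (4 + 1/22)**2 = (89/22)**2 = 7921/484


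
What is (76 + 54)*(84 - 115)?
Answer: -4030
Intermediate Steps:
(76 + 54)*(84 - 115) = 130*(-31) = -4030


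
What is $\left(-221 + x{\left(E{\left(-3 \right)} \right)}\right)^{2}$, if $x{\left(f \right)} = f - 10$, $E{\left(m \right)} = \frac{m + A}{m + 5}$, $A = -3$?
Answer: $54756$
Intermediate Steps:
$E{\left(m \right)} = \frac{-3 + m}{5 + m}$ ($E{\left(m \right)} = \frac{m - 3}{m + 5} = \frac{-3 + m}{5 + m}$)
$x{\left(f \right)} = -10 + f$
$\left(-221 + x{\left(E{\left(-3 \right)} \right)}\right)^{2} = \left(-221 - \left(10 - \frac{-3 - 3}{5 - 3}\right)\right)^{2} = \left(-221 - \left(10 - \frac{1}{2} \left(-6\right)\right)\right)^{2} = \left(-221 + \left(-10 + \frac{1}{2} \left(-6\right)\right)\right)^{2} = \left(-221 - 13\right)^{2} = \left(-234\right)^{2} = 54756$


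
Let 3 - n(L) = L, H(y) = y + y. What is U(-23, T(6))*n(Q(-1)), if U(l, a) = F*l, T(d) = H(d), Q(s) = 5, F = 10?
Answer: 460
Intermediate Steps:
H(y) = 2*y
T(d) = 2*d
n(L) = 3 - L
U(l, a) = 10*l
U(-23, T(6))*n(Q(-1)) = (10*(-23))*(3 - 1*5) = -230*(3 - 5) = -230*(-2) = 460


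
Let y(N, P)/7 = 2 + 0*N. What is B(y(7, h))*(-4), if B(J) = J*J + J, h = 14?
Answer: -840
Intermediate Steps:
y(N, P) = 14 (y(N, P) = 7*(2 + 0*N) = 7*(2 + 0) = 7*2 = 14)
B(J) = J + J**2 (B(J) = J**2 + J = J + J**2)
B(y(7, h))*(-4) = (14*(1 + 14))*(-4) = (14*15)*(-4) = 210*(-4) = -840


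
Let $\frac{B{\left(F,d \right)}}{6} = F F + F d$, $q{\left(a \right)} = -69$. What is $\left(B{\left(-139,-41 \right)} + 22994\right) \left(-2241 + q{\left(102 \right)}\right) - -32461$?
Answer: $-399860879$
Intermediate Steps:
$B{\left(F,d \right)} = 6 F^{2} + 6 F d$ ($B{\left(F,d \right)} = 6 \left(F F + F d\right) = 6 \left(F^{2} + F d\right) = 6 F^{2} + 6 F d$)
$\left(B{\left(-139,-41 \right)} + 22994\right) \left(-2241 + q{\left(102 \right)}\right) - -32461 = \left(6 \left(-139\right) \left(-139 - 41\right) + 22994\right) \left(-2241 - 69\right) - -32461 = \left(6 \left(-139\right) \left(-180\right) + 22994\right) \left(-2310\right) + 32461 = \left(150120 + 22994\right) \left(-2310\right) + 32461 = 173114 \left(-2310\right) + 32461 = -399893340 + 32461 = -399860879$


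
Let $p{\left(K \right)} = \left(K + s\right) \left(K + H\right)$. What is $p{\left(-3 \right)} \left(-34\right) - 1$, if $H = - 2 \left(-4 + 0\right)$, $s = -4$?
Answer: $1189$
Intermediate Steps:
$H = 8$ ($H = \left(-2\right) \left(-4\right) = 8$)
$p{\left(K \right)} = \left(-4 + K\right) \left(8 + K\right)$ ($p{\left(K \right)} = \left(K - 4\right) \left(K + 8\right) = \left(-4 + K\right) \left(8 + K\right)$)
$p{\left(-3 \right)} \left(-34\right) - 1 = \left(-32 + \left(-3\right)^{2} + 4 \left(-3\right)\right) \left(-34\right) - 1 = \left(-32 + 9 - 12\right) \left(-34\right) - 1 = \left(-35\right) \left(-34\right) - 1 = 1190 - 1 = 1189$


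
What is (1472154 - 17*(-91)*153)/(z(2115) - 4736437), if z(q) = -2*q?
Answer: -1708845/4740667 ≈ -0.36047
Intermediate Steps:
(1472154 - 17*(-91)*153)/(z(2115) - 4736437) = (1472154 - 17*(-91)*153)/(-2*2115 - 4736437) = (1472154 + 1547*153)/(-4230 - 4736437) = (1472154 + 236691)/(-4740667) = 1708845*(-1/4740667) = -1708845/4740667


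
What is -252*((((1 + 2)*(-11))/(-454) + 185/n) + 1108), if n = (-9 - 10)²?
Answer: -22892997330/81947 ≈ -2.7936e+5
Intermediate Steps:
n = 361 (n = (-19)² = 361)
-252*((((1 + 2)*(-11))/(-454) + 185/n) + 1108) = -252*((((1 + 2)*(-11))/(-454) + 185/361) + 1108) = -252*(((3*(-11))*(-1/454) + 185*(1/361)) + 1108) = -252*((-33*(-1/454) + 185/361) + 1108) = -252*((33/454 + 185/361) + 1108) = -252*(95903/163894 + 1108) = -252*181690455/163894 = -22892997330/81947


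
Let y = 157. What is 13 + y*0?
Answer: 13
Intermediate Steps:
13 + y*0 = 13 + 157*0 = 13 + 0 = 13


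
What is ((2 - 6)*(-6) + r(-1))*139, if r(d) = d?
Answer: 3197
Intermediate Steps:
((2 - 6)*(-6) + r(-1))*139 = ((2 - 6)*(-6) - 1)*139 = (-4*(-6) - 1)*139 = (24 - 1)*139 = 23*139 = 3197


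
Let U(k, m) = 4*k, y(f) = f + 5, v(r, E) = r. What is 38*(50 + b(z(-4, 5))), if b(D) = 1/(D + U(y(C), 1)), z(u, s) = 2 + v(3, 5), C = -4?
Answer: 17138/9 ≈ 1904.2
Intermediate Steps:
z(u, s) = 5 (z(u, s) = 2 + 3 = 5)
y(f) = 5 + f
b(D) = 1/(4 + D) (b(D) = 1/(D + 4*(5 - 4)) = 1/(D + 4*1) = 1/(D + 4) = 1/(4 + D))
38*(50 + b(z(-4, 5))) = 38*(50 + 1/(4 + 5)) = 38*(50 + 1/9) = 38*(451/9) = 17138/9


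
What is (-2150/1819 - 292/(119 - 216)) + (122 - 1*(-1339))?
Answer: 258105821/176443 ≈ 1462.8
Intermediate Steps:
(-2150/1819 - 292/(119 - 216)) + (122 - 1*(-1339)) = (-2150*1/1819 - 292/(-97)) + (122 + 1339) = (-2150/1819 - 292*(-1/97)) + 1461 = (-2150/1819 + 292/97) + 1461 = 322598/176443 + 1461 = 258105821/176443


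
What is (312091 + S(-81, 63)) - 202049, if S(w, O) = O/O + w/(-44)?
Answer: 4841973/44 ≈ 1.1004e+5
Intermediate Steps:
S(w, O) = 1 - w/44 (S(w, O) = 1 + w*(-1/44) = 1 - w/44)
(312091 + S(-81, 63)) - 202049 = (312091 + (1 - 1/44*(-81))) - 202049 = (312091 + (1 + 81/44)) - 202049 = (312091 + 125/44) - 202049 = 13732129/44 - 202049 = 4841973/44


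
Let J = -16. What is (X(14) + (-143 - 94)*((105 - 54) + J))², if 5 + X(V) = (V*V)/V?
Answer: 68657796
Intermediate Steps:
X(V) = -5 + V (X(V) = -5 + (V*V)/V = -5 + V²/V = -5 + V)
(X(14) + (-143 - 94)*((105 - 54) + J))² = ((-5 + 14) + (-143 - 94)*((105 - 54) - 16))² = (9 - 237*(51 - 16))² = (9 - 237*35)² = (9 - 8295)² = (-8286)² = 68657796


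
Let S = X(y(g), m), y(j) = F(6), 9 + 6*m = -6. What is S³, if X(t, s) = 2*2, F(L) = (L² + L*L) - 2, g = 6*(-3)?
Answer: 64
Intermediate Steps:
m = -5/2 (m = -3/2 + (⅙)*(-6) = -3/2 - 1 = -5/2 ≈ -2.5000)
g = -18
F(L) = -2 + 2*L² (F(L) = (L² + L²) - 2 = 2*L² - 2 = -2 + 2*L²)
y(j) = 70 (y(j) = -2 + 2*6² = -2 + 2*36 = -2 + 72 = 70)
X(t, s) = 4
S = 4
S³ = 4³ = 64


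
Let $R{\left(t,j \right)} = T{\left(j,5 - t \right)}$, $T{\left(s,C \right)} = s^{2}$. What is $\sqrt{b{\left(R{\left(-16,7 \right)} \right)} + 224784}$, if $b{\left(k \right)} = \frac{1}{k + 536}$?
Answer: $\frac{\sqrt{8547411665}}{195} \approx 474.11$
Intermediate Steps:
$R{\left(t,j \right)} = j^{2}$
$b{\left(k \right)} = \frac{1}{536 + k}$
$\sqrt{b{\left(R{\left(-16,7 \right)} \right)} + 224784} = \sqrt{\frac{1}{536 + 7^{2}} + 224784} = \sqrt{\frac{1}{536 + 49} + 224784} = \sqrt{\frac{1}{585} + 224784} = \sqrt{\frac{131498641}{585}} = \frac{\sqrt{8547411665}}{195}$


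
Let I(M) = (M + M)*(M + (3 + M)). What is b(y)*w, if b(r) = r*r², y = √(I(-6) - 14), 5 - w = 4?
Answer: 94*√94 ≈ 911.36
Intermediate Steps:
I(M) = 2*M*(3 + 2*M) (I(M) = (2*M)*(3 + 2*M) = 2*M*(3 + 2*M))
w = 1 (w = 5 - 1*4 = 5 - 4 = 1)
y = √94 (y = √(2*(-6)*(3 + 2*(-6)) - 14) = √(2*(-6)*(3 - 12) - 14) = √(2*(-6)*(-9) - 14) = √(108 - 14) = √94 ≈ 9.6954)
b(r) = r³
b(y)*w = (√94)³*1 = (94*√94)*1 = 94*√94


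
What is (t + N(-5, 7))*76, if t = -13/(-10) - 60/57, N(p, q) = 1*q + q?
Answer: 5414/5 ≈ 1082.8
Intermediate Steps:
N(p, q) = 2*q (N(p, q) = q + q = 2*q)
t = 47/190 (t = -13*(-⅒) - 60*1/57 = 13/10 - 20/19 = 47/190 ≈ 0.24737)
(t + N(-5, 7))*76 = (47/190 + 2*7)*76 = (47/190 + 14)*76 = (2707/190)*76 = 5414/5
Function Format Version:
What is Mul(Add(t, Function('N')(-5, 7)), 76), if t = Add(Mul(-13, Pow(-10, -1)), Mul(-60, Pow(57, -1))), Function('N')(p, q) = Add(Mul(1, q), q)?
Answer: Rational(5414, 5) ≈ 1082.8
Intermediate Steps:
Function('N')(p, q) = Mul(2, q) (Function('N')(p, q) = Add(q, q) = Mul(2, q))
t = Rational(47, 190) (t = Add(Mul(-13, Rational(-1, 10)), Mul(-60, Rational(1, 57))) = Add(Rational(13, 10), Rational(-20, 19)) = Rational(47, 190) ≈ 0.24737)
Mul(Add(t, Function('N')(-5, 7)), 76) = Mul(Add(Rational(47, 190), Mul(2, 7)), 76) = Mul(Add(Rational(47, 190), 14), 76) = Mul(Rational(2707, 190), 76) = Rational(5414, 5)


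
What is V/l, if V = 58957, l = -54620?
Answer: -58957/54620 ≈ -1.0794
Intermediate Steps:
V/l = 58957/(-54620) = 58957*(-1/54620) = -58957/54620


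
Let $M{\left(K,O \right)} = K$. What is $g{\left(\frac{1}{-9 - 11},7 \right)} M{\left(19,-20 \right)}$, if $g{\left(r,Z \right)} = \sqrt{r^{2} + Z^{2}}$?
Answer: $\frac{19 \sqrt{19601}}{20} \approx 133.0$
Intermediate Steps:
$g{\left(r,Z \right)} = \sqrt{Z^{2} + r^{2}}$
$g{\left(\frac{1}{-9 - 11},7 \right)} M{\left(19,-20 \right)} = \sqrt{7^{2} + \left(\frac{1}{-9 - 11}\right)^{2}} \cdot 19 = \sqrt{49 + \left(\frac{1}{-20}\right)^{2}} \cdot 19 = \sqrt{49 + \left(- \frac{1}{20}\right)^{2}} \cdot 19 = \sqrt{49 + \frac{1}{400}} \cdot 19 = \sqrt{\frac{19601}{400}} \cdot 19 = \frac{\sqrt{19601}}{20} \cdot 19 = \frac{19 \sqrt{19601}}{20}$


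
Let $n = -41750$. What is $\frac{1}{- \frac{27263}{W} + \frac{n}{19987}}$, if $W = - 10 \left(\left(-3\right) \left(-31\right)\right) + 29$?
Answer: $\frac{18008287}{507288831} \approx 0.035499$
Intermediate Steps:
$W = -901$ ($W = \left(-10\right) 93 + 29 = -930 + 29 = -901$)
$\frac{1}{- \frac{27263}{W} + \frac{n}{19987}} = \frac{1}{- \frac{27263}{-901} - \frac{41750}{19987}} = \frac{1}{\left(-27263\right) \left(- \frac{1}{901}\right) - \frac{41750}{19987}} = \frac{1}{\frac{27263}{901} - \frac{41750}{19987}} = \frac{1}{\frac{507288831}{18008287}} = \frac{18008287}{507288831}$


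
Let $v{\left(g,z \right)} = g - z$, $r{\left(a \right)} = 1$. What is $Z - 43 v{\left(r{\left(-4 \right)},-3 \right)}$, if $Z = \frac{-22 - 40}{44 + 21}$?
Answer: $- \frac{11242}{65} \approx -172.95$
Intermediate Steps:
$Z = - \frac{62}{65} \approx -0.95385$
$Z - 43 v{\left(r{\left(-4 \right)},-3 \right)} = - \frac{62}{65} - 43 \left(1 - -3\right) = - \frac{62}{65} - 43 \left(1 + 3\right) = - \frac{62}{65} - 172 = - \frac{11242}{65}$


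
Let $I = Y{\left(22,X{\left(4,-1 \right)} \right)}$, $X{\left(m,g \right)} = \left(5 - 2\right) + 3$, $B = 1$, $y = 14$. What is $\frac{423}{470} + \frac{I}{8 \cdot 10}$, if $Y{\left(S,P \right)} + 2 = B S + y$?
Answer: $\frac{53}{40} \approx 1.325$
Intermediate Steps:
$X{\left(m,g \right)} = 6$ ($X{\left(m,g \right)} = 3 + 3 = 6$)
$Y{\left(S,P \right)} = 12 + S$ ($Y{\left(S,P \right)} = -2 + \left(1 S + 14\right) = -2 + \left(S + 14\right) = -2 + \left(14 + S\right) = 12 + S$)
$I = 34$ ($I = 12 + 22 = 34$)
$\frac{423}{470} + \frac{I}{8 \cdot 10} = \frac{423}{470} + \frac{34}{8 \cdot 10} = 423 \cdot \frac{1}{470} + \frac{34}{80} = \frac{9}{10} + 34 \cdot \frac{1}{80} = \frac{9}{10} + \frac{17}{40} = \frac{53}{40}$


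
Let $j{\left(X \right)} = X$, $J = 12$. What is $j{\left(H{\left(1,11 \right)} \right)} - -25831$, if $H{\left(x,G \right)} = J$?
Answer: $25843$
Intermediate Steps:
$H{\left(x,G \right)} = 12$
$j{\left(H{\left(1,11 \right)} \right)} - -25831 = 12 - -25831 = 12 + 25831 = 25843$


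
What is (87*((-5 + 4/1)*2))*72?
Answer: -12528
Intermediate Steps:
(87*((-5 + 4/1)*2))*72 = (87*((-5 + 4*1)*2))*72 = (87*((-5 + 4)*2))*72 = (87*(-1*2))*72 = (87*(-2))*72 = -174*72 = -12528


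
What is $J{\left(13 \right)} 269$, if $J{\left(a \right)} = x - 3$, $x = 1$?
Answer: $-538$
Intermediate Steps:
$J{\left(a \right)} = -2$ ($J{\left(a \right)} = 1 - 3 = -2$)
$J{\left(13 \right)} 269 = \left(-2\right) 269 = -538$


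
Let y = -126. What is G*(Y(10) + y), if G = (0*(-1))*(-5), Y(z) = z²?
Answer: 0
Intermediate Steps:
G = 0 (G = 0*(-5) = 0)
G*(Y(10) + y) = 0*(10² - 126) = 0*(100 - 126) = 0*(-26) = 0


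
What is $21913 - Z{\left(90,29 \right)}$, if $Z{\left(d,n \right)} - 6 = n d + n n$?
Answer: $18456$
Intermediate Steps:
$Z{\left(d,n \right)} = 6 + n^{2} + d n$ ($Z{\left(d,n \right)} = 6 + \left(n d + n n\right) = 6 + \left(d n + n^{2}\right) = 6 + \left(n^{2} + d n\right) = 6 + n^{2} + d n$)
$21913 - Z{\left(90,29 \right)} = 21913 - \left(6 + 29^{2} + 90 \cdot 29\right) = 21913 - \left(6 + 841 + 2610\right) = 21913 - 3457 = 18456$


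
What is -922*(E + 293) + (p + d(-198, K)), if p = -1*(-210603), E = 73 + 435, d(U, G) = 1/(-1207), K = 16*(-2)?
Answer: -637198234/1207 ≈ -5.2792e+5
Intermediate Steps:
K = -32
d(U, G) = -1/1207
E = 508
p = 210603
-922*(E + 293) + (p + d(-198, K)) = -922*(508 + 293) + (210603 - 1/1207) = -922*801 + 254197820/1207 = -738522 + 254197820/1207 = -637198234/1207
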